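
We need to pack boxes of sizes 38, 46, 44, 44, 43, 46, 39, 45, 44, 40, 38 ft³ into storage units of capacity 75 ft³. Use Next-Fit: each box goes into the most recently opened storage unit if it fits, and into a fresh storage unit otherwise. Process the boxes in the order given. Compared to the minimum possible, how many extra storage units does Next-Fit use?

0

Next-Fit: [38] [46] [44] [44] [43] [46] [39] [45] [44] [40] [38] → 11 storage units.
11 boxes exceed 37.5 ft³ (half the capacity), and no two of those can share a storage unit, so at least 11 storage units are needed.
So 11 is already optimal.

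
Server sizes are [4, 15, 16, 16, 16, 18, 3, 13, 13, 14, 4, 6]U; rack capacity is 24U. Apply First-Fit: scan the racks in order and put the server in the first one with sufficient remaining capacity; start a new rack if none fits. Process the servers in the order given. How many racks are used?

8

4U → rack 1 (remaining 20U)
15U → rack 1 (remaining 5U)
16U → rack 2 (remaining 8U)
16U → rack 3 (remaining 8U)
16U → rack 4 (remaining 8U)
18U → rack 5 (remaining 6U)
3U → rack 1 (remaining 2U)
13U → rack 6 (remaining 11U)
13U → rack 7 (remaining 11U)
14U → rack 8 (remaining 10U)
4U → rack 2 (remaining 4U)
6U → rack 3 (remaining 2U)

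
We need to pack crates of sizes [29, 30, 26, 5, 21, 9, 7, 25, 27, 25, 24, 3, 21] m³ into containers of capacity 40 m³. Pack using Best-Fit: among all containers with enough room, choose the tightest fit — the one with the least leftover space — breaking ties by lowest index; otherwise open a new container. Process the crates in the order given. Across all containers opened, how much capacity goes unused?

29 m³ → container 1 (remaining 11 m³)
30 m³ → container 2 (remaining 10 m³)
26 m³ → container 3 (remaining 14 m³)
5 m³ → container 2 (remaining 5 m³)
21 m³ → container 4 (remaining 19 m³)
9 m³ → container 1 (remaining 2 m³)
7 m³ → container 3 (remaining 7 m³)
25 m³ → container 5 (remaining 15 m³)
27 m³ → container 6 (remaining 13 m³)
25 m³ → container 7 (remaining 15 m³)
24 m³ → container 8 (remaining 16 m³)
3 m³ → container 2 (remaining 2 m³)
21 m³ → container 9 (remaining 19 m³)
9 containers × 40 m³ = 360 m³; used 252 m³; unused 108 m³.

108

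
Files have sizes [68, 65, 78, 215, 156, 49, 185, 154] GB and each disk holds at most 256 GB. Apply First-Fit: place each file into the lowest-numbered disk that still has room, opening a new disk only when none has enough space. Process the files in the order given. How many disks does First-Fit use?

disk 1: place 68 GB, 188 GB left
disk 1: place 65 GB, 123 GB left
disk 1: place 78 GB, 45 GB left
disk 2: place 215 GB, 41 GB left
disk 3: place 156 GB, 100 GB left
disk 3: place 49 GB, 51 GB left
disk 4: place 185 GB, 71 GB left
disk 5: place 154 GB, 102 GB left

5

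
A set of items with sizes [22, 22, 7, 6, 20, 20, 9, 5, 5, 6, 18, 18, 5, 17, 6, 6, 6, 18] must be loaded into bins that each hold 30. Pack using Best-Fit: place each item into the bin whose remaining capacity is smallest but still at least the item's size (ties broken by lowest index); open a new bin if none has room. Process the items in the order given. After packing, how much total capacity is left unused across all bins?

24

Put 22 in bin 1; 8 remain.
Put 22 in bin 2; 8 remain.
Put 7 in bin 1; 1 remain.
Put 6 in bin 2; 2 remain.
Put 20 in bin 3; 10 remain.
Put 20 in bin 4; 10 remain.
Put 9 in bin 3; 1 remain.
Put 5 in bin 4; 5 remain.
Put 5 in bin 4; 0 remain.
Put 6 in bin 5; 24 remain.
Put 18 in bin 5; 6 remain.
Put 18 in bin 6; 12 remain.
Put 5 in bin 5; 1 remain.
Put 17 in bin 7; 13 remain.
Put 6 in bin 6; 6 remain.
Put 6 in bin 6; 0 remain.
Put 6 in bin 7; 7 remain.
Put 18 in bin 8; 12 remain.
8 bins × 30 = 240; used 216; unused 24.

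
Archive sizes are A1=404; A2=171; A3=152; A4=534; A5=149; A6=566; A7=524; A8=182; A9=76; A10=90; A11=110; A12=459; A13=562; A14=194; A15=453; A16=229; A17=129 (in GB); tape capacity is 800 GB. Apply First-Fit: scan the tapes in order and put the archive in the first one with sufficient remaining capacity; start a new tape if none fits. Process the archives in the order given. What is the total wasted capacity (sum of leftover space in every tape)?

616

tape 1: place A1 (404 GB), 396 GB left
tape 1: place A2 (171 GB), 225 GB left
tape 1: place A3 (152 GB), 73 GB left
tape 2: place A4 (534 GB), 266 GB left
tape 2: place A5 (149 GB), 117 GB left
tape 3: place A6 (566 GB), 234 GB left
tape 4: place A7 (524 GB), 276 GB left
tape 3: place A8 (182 GB), 52 GB left
tape 2: place A9 (76 GB), 41 GB left
tape 4: place A10 (90 GB), 186 GB left
tape 4: place A11 (110 GB), 76 GB left
tape 5: place A12 (459 GB), 341 GB left
tape 6: place A13 (562 GB), 238 GB left
tape 5: place A14 (194 GB), 147 GB left
tape 7: place A15 (453 GB), 347 GB left
tape 6: place A16 (229 GB), 9 GB left
tape 5: place A17 (129 GB), 18 GB left
7 tapes × 800 GB = 5600 GB; used 4984 GB; unused 616 GB.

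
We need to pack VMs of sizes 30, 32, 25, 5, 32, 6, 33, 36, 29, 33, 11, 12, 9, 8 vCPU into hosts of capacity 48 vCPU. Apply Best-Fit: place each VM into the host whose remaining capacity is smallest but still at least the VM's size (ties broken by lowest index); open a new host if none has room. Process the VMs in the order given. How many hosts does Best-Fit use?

Put 30 vCPU in host 1; 18 vCPU remain.
Put 32 vCPU in host 2; 16 vCPU remain.
Put 25 vCPU in host 3; 23 vCPU remain.
Put 5 vCPU in host 2; 11 vCPU remain.
Put 32 vCPU in host 4; 16 vCPU remain.
Put 6 vCPU in host 2; 5 vCPU remain.
Put 33 vCPU in host 5; 15 vCPU remain.
Put 36 vCPU in host 6; 12 vCPU remain.
Put 29 vCPU in host 7; 19 vCPU remain.
Put 33 vCPU in host 8; 15 vCPU remain.
Put 11 vCPU in host 6; 1 vCPU remain.
Put 12 vCPU in host 5; 3 vCPU remain.
Put 9 vCPU in host 8; 6 vCPU remain.
Put 8 vCPU in host 4; 8 vCPU remain.
Final hosts: [30] [32,5,6] [25] [32,8] [33,12] [36,11] [29] [33,9].

8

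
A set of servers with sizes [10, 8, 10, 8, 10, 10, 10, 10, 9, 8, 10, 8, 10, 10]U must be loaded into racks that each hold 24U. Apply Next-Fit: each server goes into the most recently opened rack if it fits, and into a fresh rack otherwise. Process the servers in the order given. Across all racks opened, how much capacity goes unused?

rack 1: place 10U, 14U left
rack 1: place 8U, 6U left
rack 2: place 10U, 14U left
rack 2: place 8U, 6U left
rack 3: place 10U, 14U left
rack 3: place 10U, 4U left
rack 4: place 10U, 14U left
rack 4: place 10U, 4U left
rack 5: place 9U, 15U left
rack 5: place 8U, 7U left
rack 6: place 10U, 14U left
rack 6: place 8U, 6U left
rack 7: place 10U, 14U left
rack 7: place 10U, 4U left
7 racks × 24U = 168U; used 131U; unused 37U.

37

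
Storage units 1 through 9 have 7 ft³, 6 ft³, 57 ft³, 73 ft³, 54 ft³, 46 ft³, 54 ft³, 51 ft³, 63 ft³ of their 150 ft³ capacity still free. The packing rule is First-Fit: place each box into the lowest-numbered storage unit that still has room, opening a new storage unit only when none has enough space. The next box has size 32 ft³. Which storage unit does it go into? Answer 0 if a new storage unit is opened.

3

Storage units with room: storage unit 3 (57 ft³), storage unit 4 (73 ft³), storage unit 5 (54 ft³), storage unit 6 (46 ft³), storage unit 7 (54 ft³), storage unit 8 (51 ft³), storage unit 9 (63 ft³).
The first with room is storage unit 3.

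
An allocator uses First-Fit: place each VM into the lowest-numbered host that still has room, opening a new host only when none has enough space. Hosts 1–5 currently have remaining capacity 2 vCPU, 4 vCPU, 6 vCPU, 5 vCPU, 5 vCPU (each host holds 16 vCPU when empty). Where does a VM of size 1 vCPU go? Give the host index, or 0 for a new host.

1

Hosts with room: host 1 (2 vCPU), host 2 (4 vCPU), host 3 (6 vCPU), host 4 (5 vCPU), host 5 (5 vCPU).
The first with room is host 1.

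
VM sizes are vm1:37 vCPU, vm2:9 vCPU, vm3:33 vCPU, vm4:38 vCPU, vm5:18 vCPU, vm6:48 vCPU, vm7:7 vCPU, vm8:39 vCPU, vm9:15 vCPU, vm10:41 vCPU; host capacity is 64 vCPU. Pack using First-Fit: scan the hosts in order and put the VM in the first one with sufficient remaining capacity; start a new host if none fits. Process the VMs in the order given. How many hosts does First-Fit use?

host 1: place vm1 (37 vCPU), 27 vCPU left
host 1: place vm2 (9 vCPU), 18 vCPU left
host 2: place vm3 (33 vCPU), 31 vCPU left
host 3: place vm4 (38 vCPU), 26 vCPU left
host 1: place vm5 (18 vCPU), 0 vCPU left
host 4: place vm6 (48 vCPU), 16 vCPU left
host 2: place vm7 (7 vCPU), 24 vCPU left
host 5: place vm8 (39 vCPU), 25 vCPU left
host 2: place vm9 (15 vCPU), 9 vCPU left
host 6: place vm10 (41 vCPU), 23 vCPU left
Final hosts: [37,9,18] [33,7,15] [38] [48] [39] [41].

6 hosts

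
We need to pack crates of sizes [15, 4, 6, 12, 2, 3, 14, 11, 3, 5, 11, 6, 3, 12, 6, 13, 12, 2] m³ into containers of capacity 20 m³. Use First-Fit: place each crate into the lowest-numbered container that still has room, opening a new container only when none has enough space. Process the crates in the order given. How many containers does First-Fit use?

Put 15 m³ in container 1; 5 m³ remain.
Put 4 m³ in container 1; 1 m³ remain.
Put 6 m³ in container 2; 14 m³ remain.
Put 12 m³ in container 2; 2 m³ remain.
Put 2 m³ in container 2; 0 m³ remain.
Put 3 m³ in container 3; 17 m³ remain.
Put 14 m³ in container 3; 3 m³ remain.
Put 11 m³ in container 4; 9 m³ remain.
Put 3 m³ in container 3; 0 m³ remain.
Put 5 m³ in container 4; 4 m³ remain.
Put 11 m³ in container 5; 9 m³ remain.
Put 6 m³ in container 5; 3 m³ remain.
Put 3 m³ in container 4; 1 m³ remain.
Put 12 m³ in container 6; 8 m³ remain.
Put 6 m³ in container 6; 2 m³ remain.
Put 13 m³ in container 7; 7 m³ remain.
Put 12 m³ in container 8; 8 m³ remain.
Put 2 m³ in container 5; 1 m³ remain.
Final containers: [15,4] [6,12,2] [3,14,3] [11,5,3] [11,6,2] [12,6] [13] [12].

8 containers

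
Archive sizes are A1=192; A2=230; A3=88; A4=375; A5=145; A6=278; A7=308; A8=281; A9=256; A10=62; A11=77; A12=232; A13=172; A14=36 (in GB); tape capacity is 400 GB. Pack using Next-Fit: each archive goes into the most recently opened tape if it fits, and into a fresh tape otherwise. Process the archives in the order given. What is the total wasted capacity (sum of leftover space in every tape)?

A1 (192 GB) → tape 1 (remaining 208 GB)
A2 (230 GB) → tape 2 (remaining 170 GB)
A3 (88 GB) → tape 2 (remaining 82 GB)
A4 (375 GB) → tape 3 (remaining 25 GB)
A5 (145 GB) → tape 4 (remaining 255 GB)
A6 (278 GB) → tape 5 (remaining 122 GB)
A7 (308 GB) → tape 6 (remaining 92 GB)
A8 (281 GB) → tape 7 (remaining 119 GB)
A9 (256 GB) → tape 8 (remaining 144 GB)
A10 (62 GB) → tape 8 (remaining 82 GB)
A11 (77 GB) → tape 8 (remaining 5 GB)
A12 (232 GB) → tape 9 (remaining 168 GB)
A13 (172 GB) → tape 10 (remaining 228 GB)
A14 (36 GB) → tape 10 (remaining 192 GB)
10 tapes × 400 GB = 4000 GB; used 2732 GB; unused 1268 GB.

1268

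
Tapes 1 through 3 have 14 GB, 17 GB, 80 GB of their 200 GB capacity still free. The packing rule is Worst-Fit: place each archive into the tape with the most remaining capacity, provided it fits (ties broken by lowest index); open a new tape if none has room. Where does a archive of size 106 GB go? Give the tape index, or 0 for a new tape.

No tape has ≥ 106 GB free, so a new tape is opened.

0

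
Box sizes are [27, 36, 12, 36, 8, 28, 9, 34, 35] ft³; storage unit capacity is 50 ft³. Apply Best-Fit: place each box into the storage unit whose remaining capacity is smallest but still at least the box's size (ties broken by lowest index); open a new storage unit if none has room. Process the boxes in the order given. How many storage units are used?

6 storage units

Put 27 ft³ in storage unit 1; 23 ft³ remain.
Put 36 ft³ in storage unit 2; 14 ft³ remain.
Put 12 ft³ in storage unit 2; 2 ft³ remain.
Put 36 ft³ in storage unit 3; 14 ft³ remain.
Put 8 ft³ in storage unit 3; 6 ft³ remain.
Put 28 ft³ in storage unit 4; 22 ft³ remain.
Put 9 ft³ in storage unit 4; 13 ft³ remain.
Put 34 ft³ in storage unit 5; 16 ft³ remain.
Put 35 ft³ in storage unit 6; 15 ft³ remain.
Final storage units: [27] [36,12] [36,8] [28,9] [34] [35].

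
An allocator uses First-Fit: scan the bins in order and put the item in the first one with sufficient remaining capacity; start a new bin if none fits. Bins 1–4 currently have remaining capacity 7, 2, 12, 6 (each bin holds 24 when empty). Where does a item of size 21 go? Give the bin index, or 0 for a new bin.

No bin has ≥ 21 free, so a new bin is opened.

0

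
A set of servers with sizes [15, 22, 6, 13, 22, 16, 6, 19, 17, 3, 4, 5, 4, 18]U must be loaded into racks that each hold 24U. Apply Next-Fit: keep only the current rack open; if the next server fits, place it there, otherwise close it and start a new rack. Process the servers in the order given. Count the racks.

9

rack 1: place 15U, 9U left
rack 2: place 22U, 2U left
rack 3: place 6U, 18U left
rack 3: place 13U, 5U left
rack 4: place 22U, 2U left
rack 5: place 16U, 8U left
rack 5: place 6U, 2U left
rack 6: place 19U, 5U left
rack 7: place 17U, 7U left
rack 7: place 3U, 4U left
rack 7: place 4U, 0U left
rack 8: place 5U, 19U left
rack 8: place 4U, 15U left
rack 9: place 18U, 6U left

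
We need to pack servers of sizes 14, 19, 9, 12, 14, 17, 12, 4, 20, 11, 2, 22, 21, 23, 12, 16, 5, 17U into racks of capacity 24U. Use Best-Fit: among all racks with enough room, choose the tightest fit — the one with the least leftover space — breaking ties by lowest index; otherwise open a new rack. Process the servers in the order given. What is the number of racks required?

Put 14U in rack 1; 10U remain.
Put 19U in rack 2; 5U remain.
Put 9U in rack 1; 1U remain.
Put 12U in rack 3; 12U remain.
Put 14U in rack 4; 10U remain.
Put 17U in rack 5; 7U remain.
Put 12U in rack 3; 0U remain.
Put 4U in rack 2; 1U remain.
Put 20U in rack 6; 4U remain.
Put 11U in rack 7; 13U remain.
Put 2U in rack 6; 2U remain.
Put 22U in rack 8; 2U remain.
Put 21U in rack 9; 3U remain.
Put 23U in rack 10; 1U remain.
Put 12U in rack 7; 1U remain.
Put 16U in rack 11; 8U remain.
Put 5U in rack 5; 2U remain.
Put 17U in rack 12; 7U remain.

12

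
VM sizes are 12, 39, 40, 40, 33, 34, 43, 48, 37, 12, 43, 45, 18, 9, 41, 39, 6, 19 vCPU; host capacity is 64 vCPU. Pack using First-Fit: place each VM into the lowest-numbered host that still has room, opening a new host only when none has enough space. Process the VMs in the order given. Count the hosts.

12 vCPU → host 1 (remaining 52 vCPU)
39 vCPU → host 1 (remaining 13 vCPU)
40 vCPU → host 2 (remaining 24 vCPU)
40 vCPU → host 3 (remaining 24 vCPU)
33 vCPU → host 4 (remaining 31 vCPU)
34 vCPU → host 5 (remaining 30 vCPU)
43 vCPU → host 6 (remaining 21 vCPU)
48 vCPU → host 7 (remaining 16 vCPU)
37 vCPU → host 8 (remaining 27 vCPU)
12 vCPU → host 1 (remaining 1 vCPU)
43 vCPU → host 9 (remaining 21 vCPU)
45 vCPU → host 10 (remaining 19 vCPU)
18 vCPU → host 2 (remaining 6 vCPU)
9 vCPU → host 3 (remaining 15 vCPU)
41 vCPU → host 11 (remaining 23 vCPU)
39 vCPU → host 12 (remaining 25 vCPU)
6 vCPU → host 2 (remaining 0 vCPU)
19 vCPU → host 4 (remaining 12 vCPU)
Final hosts: [12,39,12] [40,18,6] [40,9] [33,19] [34] [43] [48] [37] [43] [45] [41] [39].

12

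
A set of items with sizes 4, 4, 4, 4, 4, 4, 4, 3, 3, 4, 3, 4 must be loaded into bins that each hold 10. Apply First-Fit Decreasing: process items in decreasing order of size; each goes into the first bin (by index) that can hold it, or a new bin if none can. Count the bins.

6 bins

Sorted descending: 4, 4, 4, 4, 4, 4, 4, 4, 4, 3, 3, 3.
Put 4 in bin 1; 6 remain.
Put 4 in bin 1; 2 remain.
Put 4 in bin 2; 6 remain.
Put 4 in bin 2; 2 remain.
Put 4 in bin 3; 6 remain.
Put 4 in bin 3; 2 remain.
Put 4 in bin 4; 6 remain.
Put 4 in bin 4; 2 remain.
Put 4 in bin 5; 6 remain.
Put 3 in bin 5; 3 remain.
Put 3 in bin 5; 0 remain.
Put 3 in bin 6; 7 remain.
Final bins: [4,4] [4,4] [4,4] [4,4] [4,3,3] [3].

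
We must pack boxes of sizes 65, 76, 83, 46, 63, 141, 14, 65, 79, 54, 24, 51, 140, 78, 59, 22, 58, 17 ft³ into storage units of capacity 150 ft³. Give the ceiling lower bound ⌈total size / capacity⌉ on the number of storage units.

8

Total size = 65 + 76 + 83 + 46 + 63 + 141 + 14 + 65 + 79 + 54 + 24 + 51 + 140 + 78 + 59 + 22 + 58 + 17 = 1135 ft³.
⌈1135 / 150⌉ = 8.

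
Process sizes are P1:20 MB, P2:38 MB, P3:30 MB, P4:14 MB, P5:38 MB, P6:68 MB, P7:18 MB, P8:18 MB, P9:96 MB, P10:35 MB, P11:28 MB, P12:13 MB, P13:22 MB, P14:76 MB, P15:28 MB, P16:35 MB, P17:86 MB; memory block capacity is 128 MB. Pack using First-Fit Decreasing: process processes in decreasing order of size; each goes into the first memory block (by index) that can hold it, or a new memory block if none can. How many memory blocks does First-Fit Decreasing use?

6

Sorted descending: 96, 86, 76, 68, 38, 38, 35, 35, 30, 28, 28, 22, 20, 18, 18, 14, 13.
96 MB → memory block 1 (remaining 32 MB)
86 MB → memory block 2 (remaining 42 MB)
76 MB → memory block 3 (remaining 52 MB)
68 MB → memory block 4 (remaining 60 MB)
38 MB → memory block 2 (remaining 4 MB)
38 MB → memory block 3 (remaining 14 MB)
35 MB → memory block 4 (remaining 25 MB)
35 MB → memory block 5 (remaining 93 MB)
30 MB → memory block 1 (remaining 2 MB)
28 MB → memory block 5 (remaining 65 MB)
28 MB → memory block 5 (remaining 37 MB)
22 MB → memory block 4 (remaining 3 MB)
20 MB → memory block 5 (remaining 17 MB)
18 MB → memory block 6 (remaining 110 MB)
18 MB → memory block 6 (remaining 92 MB)
14 MB → memory block 3 (remaining 0 MB)
13 MB → memory block 5 (remaining 4 MB)
Final memory blocks: [96,30] [86,38] [76,38,14] [68,35,22] [35,28,28,20,13] [18,18].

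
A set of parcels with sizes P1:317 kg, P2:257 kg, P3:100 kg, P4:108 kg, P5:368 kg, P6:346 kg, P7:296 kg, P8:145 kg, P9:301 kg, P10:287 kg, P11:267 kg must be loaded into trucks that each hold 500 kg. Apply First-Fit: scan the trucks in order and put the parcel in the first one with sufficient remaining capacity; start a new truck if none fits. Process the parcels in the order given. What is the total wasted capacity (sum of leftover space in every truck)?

1208

P1 (317 kg) → truck 1 (remaining 183 kg)
P2 (257 kg) → truck 2 (remaining 243 kg)
P3 (100 kg) → truck 1 (remaining 83 kg)
P4 (108 kg) → truck 2 (remaining 135 kg)
P5 (368 kg) → truck 3 (remaining 132 kg)
P6 (346 kg) → truck 4 (remaining 154 kg)
P7 (296 kg) → truck 5 (remaining 204 kg)
P8 (145 kg) → truck 4 (remaining 9 kg)
P9 (301 kg) → truck 6 (remaining 199 kg)
P10 (287 kg) → truck 7 (remaining 213 kg)
P11 (267 kg) → truck 8 (remaining 233 kg)
8 trucks × 500 kg = 4000 kg; used 2792 kg; unused 1208 kg.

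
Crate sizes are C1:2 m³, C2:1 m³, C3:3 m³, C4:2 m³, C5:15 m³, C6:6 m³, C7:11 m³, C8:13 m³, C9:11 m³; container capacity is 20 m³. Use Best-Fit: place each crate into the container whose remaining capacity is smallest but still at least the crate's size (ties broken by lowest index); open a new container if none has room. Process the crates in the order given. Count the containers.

container 1: place C1 (2 m³), 18 m³ left
container 1: place C2 (1 m³), 17 m³ left
container 1: place C3 (3 m³), 14 m³ left
container 1: place C4 (2 m³), 12 m³ left
container 2: place C5 (15 m³), 5 m³ left
container 1: place C6 (6 m³), 6 m³ left
container 3: place C7 (11 m³), 9 m³ left
container 4: place C8 (13 m³), 7 m³ left
container 5: place C9 (11 m³), 9 m³ left

5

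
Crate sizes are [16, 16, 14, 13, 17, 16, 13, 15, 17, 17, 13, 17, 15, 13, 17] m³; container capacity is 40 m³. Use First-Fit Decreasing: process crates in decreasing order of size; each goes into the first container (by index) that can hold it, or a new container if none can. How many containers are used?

7 containers

Sorted descending: 17, 17, 17, 17, 17, 16, 16, 16, 15, 15, 14, 13, 13, 13, 13.
container 1: place 17 m³, 23 m³ left
container 1: place 17 m³, 6 m³ left
container 2: place 17 m³, 23 m³ left
container 2: place 17 m³, 6 m³ left
container 3: place 17 m³, 23 m³ left
container 3: place 16 m³, 7 m³ left
container 4: place 16 m³, 24 m³ left
container 4: place 16 m³, 8 m³ left
container 5: place 15 m³, 25 m³ left
container 5: place 15 m³, 10 m³ left
container 6: place 14 m³, 26 m³ left
container 6: place 13 m³, 13 m³ left
container 6: place 13 m³, 0 m³ left
container 7: place 13 m³, 27 m³ left
container 7: place 13 m³, 14 m³ left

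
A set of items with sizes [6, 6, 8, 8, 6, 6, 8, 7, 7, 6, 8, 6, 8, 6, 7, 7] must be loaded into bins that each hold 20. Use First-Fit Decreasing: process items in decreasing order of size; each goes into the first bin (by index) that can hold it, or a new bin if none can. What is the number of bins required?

Sorted descending: 8, 8, 8, 8, 8, 7, 7, 7, 7, 6, 6, 6, 6, 6, 6, 6.
8 → bin 1 (remaining 12)
8 → bin 1 (remaining 4)
8 → bin 2 (remaining 12)
8 → bin 2 (remaining 4)
8 → bin 3 (remaining 12)
7 → bin 3 (remaining 5)
7 → bin 4 (remaining 13)
7 → bin 4 (remaining 6)
7 → bin 5 (remaining 13)
6 → bin 4 (remaining 0)
6 → bin 5 (remaining 7)
6 → bin 5 (remaining 1)
6 → bin 6 (remaining 14)
6 → bin 6 (remaining 8)
6 → bin 6 (remaining 2)
6 → bin 7 (remaining 14)

7 bins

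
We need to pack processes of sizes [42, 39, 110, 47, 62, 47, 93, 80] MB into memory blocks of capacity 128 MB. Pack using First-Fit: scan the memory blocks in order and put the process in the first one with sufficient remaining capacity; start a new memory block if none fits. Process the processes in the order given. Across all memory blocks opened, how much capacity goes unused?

120

Put 42 MB in memory block 1; 86 MB remain.
Put 39 MB in memory block 1; 47 MB remain.
Put 110 MB in memory block 2; 18 MB remain.
Put 47 MB in memory block 1; 0 MB remain.
Put 62 MB in memory block 3; 66 MB remain.
Put 47 MB in memory block 3; 19 MB remain.
Put 93 MB in memory block 4; 35 MB remain.
Put 80 MB in memory block 5; 48 MB remain.
5 memory blocks × 128 MB = 640 MB; used 520 MB; unused 120 MB.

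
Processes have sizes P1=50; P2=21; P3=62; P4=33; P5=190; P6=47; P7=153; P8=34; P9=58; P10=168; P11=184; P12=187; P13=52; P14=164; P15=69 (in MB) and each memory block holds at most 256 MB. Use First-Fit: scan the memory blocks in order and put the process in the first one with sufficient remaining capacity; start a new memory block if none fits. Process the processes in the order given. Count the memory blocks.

P1 (50 MB) → memory block 1 (remaining 206 MB)
P2 (21 MB) → memory block 1 (remaining 185 MB)
P3 (62 MB) → memory block 1 (remaining 123 MB)
P4 (33 MB) → memory block 1 (remaining 90 MB)
P5 (190 MB) → memory block 2 (remaining 66 MB)
P6 (47 MB) → memory block 1 (remaining 43 MB)
P7 (153 MB) → memory block 3 (remaining 103 MB)
P8 (34 MB) → memory block 1 (remaining 9 MB)
P9 (58 MB) → memory block 2 (remaining 8 MB)
P10 (168 MB) → memory block 4 (remaining 88 MB)
P11 (184 MB) → memory block 5 (remaining 72 MB)
P12 (187 MB) → memory block 6 (remaining 69 MB)
P13 (52 MB) → memory block 3 (remaining 51 MB)
P14 (164 MB) → memory block 7 (remaining 92 MB)
P15 (69 MB) → memory block 4 (remaining 19 MB)

7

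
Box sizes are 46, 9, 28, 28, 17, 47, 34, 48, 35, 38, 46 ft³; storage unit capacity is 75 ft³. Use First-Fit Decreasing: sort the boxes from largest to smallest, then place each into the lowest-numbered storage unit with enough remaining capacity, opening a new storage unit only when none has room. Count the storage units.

Sorted descending: 48, 47, 46, 46, 38, 35, 34, 28, 28, 17, 9.
48 ft³ → storage unit 1 (remaining 27 ft³)
47 ft³ → storage unit 2 (remaining 28 ft³)
46 ft³ → storage unit 3 (remaining 29 ft³)
46 ft³ → storage unit 4 (remaining 29 ft³)
38 ft³ → storage unit 5 (remaining 37 ft³)
35 ft³ → storage unit 5 (remaining 2 ft³)
34 ft³ → storage unit 6 (remaining 41 ft³)
28 ft³ → storage unit 2 (remaining 0 ft³)
28 ft³ → storage unit 3 (remaining 1 ft³)
17 ft³ → storage unit 1 (remaining 10 ft³)
9 ft³ → storage unit 1 (remaining 1 ft³)

6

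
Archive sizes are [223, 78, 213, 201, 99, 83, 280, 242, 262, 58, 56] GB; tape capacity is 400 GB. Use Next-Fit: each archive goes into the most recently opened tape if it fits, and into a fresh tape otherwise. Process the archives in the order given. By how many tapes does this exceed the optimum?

Next-Fit: [223,78] [213] [201,99,83] [280] [242] [262,58,56] → 6 tapes.
6 archives exceed 200 GB (half the capacity), and no two of those can share a tape, so at least 6 tapes are needed.
So 6 is already optimal.

0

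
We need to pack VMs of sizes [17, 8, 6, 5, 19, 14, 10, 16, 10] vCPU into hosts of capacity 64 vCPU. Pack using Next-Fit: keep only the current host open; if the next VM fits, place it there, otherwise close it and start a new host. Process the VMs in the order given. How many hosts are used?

host 1: place 17 vCPU, 47 vCPU left
host 1: place 8 vCPU, 39 vCPU left
host 1: place 6 vCPU, 33 vCPU left
host 1: place 5 vCPU, 28 vCPU left
host 1: place 19 vCPU, 9 vCPU left
host 2: place 14 vCPU, 50 vCPU left
host 2: place 10 vCPU, 40 vCPU left
host 2: place 16 vCPU, 24 vCPU left
host 2: place 10 vCPU, 14 vCPU left

2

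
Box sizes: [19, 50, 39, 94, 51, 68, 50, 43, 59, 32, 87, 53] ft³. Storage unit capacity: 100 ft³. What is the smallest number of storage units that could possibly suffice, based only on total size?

7 storage units

Total size = 19 + 50 + 39 + 94 + 51 + 68 + 50 + 43 + 59 + 32 + 87 + 53 = 645 ft³.
⌈645 / 100⌉ = 7.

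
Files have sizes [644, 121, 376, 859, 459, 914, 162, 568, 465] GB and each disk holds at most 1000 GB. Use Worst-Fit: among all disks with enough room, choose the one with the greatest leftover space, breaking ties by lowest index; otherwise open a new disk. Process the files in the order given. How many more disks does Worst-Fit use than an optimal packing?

Worst-Fit: [644,121,162] [376,459] [859] [914] [568] [465] → 6 disks.
Total size 4568 GB; any packing needs at least ⌈4568/1000⌉ = 5 disks.
An optimal packing achieves that bound: [914] [859,121] [644,162] [568,376] [465,459] → 5 disks.
Excess: 6 − 5 = 1.

1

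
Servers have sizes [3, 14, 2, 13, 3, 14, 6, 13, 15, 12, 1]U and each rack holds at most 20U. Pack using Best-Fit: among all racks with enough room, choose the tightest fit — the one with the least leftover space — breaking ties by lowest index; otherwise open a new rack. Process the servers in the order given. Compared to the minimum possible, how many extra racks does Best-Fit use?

0

Best-Fit: [3,14,2,1] [13,3] [14,6] [13] [15] [12] → 6 racks.
6 servers exceed 10U (half the capacity), and no two of those can share a rack, so at least 6 racks are needed.
So 6 is already optimal.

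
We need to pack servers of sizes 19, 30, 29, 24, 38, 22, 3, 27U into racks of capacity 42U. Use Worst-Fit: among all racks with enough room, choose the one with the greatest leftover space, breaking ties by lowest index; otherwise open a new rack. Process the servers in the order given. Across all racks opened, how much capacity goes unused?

19U → rack 1 (remaining 23U)
30U → rack 2 (remaining 12U)
29U → rack 3 (remaining 13U)
24U → rack 4 (remaining 18U)
38U → rack 5 (remaining 4U)
22U → rack 1 (remaining 1U)
3U → rack 4 (remaining 15U)
27U → rack 6 (remaining 15U)
6 racks × 42U = 252U; used 192U; unused 60U.

60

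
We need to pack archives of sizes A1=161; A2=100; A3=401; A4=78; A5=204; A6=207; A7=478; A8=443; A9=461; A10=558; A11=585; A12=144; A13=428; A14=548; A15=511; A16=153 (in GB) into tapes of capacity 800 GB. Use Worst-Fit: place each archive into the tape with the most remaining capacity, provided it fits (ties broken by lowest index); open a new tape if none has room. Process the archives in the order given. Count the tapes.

10

A1 (161 GB) → tape 1 (remaining 639 GB)
A2 (100 GB) → tape 1 (remaining 539 GB)
A3 (401 GB) → tape 1 (remaining 138 GB)
A4 (78 GB) → tape 1 (remaining 60 GB)
A5 (204 GB) → tape 2 (remaining 596 GB)
A6 (207 GB) → tape 2 (remaining 389 GB)
A7 (478 GB) → tape 3 (remaining 322 GB)
A8 (443 GB) → tape 4 (remaining 357 GB)
A9 (461 GB) → tape 5 (remaining 339 GB)
A10 (558 GB) → tape 6 (remaining 242 GB)
A11 (585 GB) → tape 7 (remaining 215 GB)
A12 (144 GB) → tape 2 (remaining 245 GB)
A13 (428 GB) → tape 8 (remaining 372 GB)
A14 (548 GB) → tape 9 (remaining 252 GB)
A15 (511 GB) → tape 10 (remaining 289 GB)
A16 (153 GB) → tape 8 (remaining 219 GB)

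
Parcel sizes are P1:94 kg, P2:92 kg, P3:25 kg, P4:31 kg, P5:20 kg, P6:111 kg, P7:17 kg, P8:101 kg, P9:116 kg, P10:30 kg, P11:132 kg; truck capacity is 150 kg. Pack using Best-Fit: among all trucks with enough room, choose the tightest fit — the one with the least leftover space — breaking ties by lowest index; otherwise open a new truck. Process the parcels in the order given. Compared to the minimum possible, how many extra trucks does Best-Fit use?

Best-Fit: [94,25,31] [92,20,17] [111] [101] [116,30] [132] → 6 trucks.
Total size 769 kg; any packing needs at least ⌈769/150⌉ = 6 trucks.
So 6 is already optimal.

0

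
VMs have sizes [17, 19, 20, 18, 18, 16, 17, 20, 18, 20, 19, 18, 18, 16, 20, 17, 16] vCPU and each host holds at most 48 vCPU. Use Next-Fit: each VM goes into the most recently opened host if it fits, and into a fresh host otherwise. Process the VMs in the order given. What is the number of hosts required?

9

Put 17 vCPU in host 1; 31 vCPU remain.
Put 19 vCPU in host 1; 12 vCPU remain.
Put 20 vCPU in host 2; 28 vCPU remain.
Put 18 vCPU in host 2; 10 vCPU remain.
Put 18 vCPU in host 3; 30 vCPU remain.
Put 16 vCPU in host 3; 14 vCPU remain.
Put 17 vCPU in host 4; 31 vCPU remain.
Put 20 vCPU in host 4; 11 vCPU remain.
Put 18 vCPU in host 5; 30 vCPU remain.
Put 20 vCPU in host 5; 10 vCPU remain.
Put 19 vCPU in host 6; 29 vCPU remain.
Put 18 vCPU in host 6; 11 vCPU remain.
Put 18 vCPU in host 7; 30 vCPU remain.
Put 16 vCPU in host 7; 14 vCPU remain.
Put 20 vCPU in host 8; 28 vCPU remain.
Put 17 vCPU in host 8; 11 vCPU remain.
Put 16 vCPU in host 9; 32 vCPU remain.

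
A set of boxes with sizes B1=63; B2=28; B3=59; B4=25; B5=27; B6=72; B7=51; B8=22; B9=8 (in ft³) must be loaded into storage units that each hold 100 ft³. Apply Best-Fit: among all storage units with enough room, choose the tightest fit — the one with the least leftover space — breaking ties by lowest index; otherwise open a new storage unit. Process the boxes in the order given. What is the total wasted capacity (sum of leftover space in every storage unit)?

B1 (63 ft³) → storage unit 1 (remaining 37 ft³)
B2 (28 ft³) → storage unit 1 (remaining 9 ft³)
B3 (59 ft³) → storage unit 2 (remaining 41 ft³)
B4 (25 ft³) → storage unit 2 (remaining 16 ft³)
B5 (27 ft³) → storage unit 3 (remaining 73 ft³)
B6 (72 ft³) → storage unit 3 (remaining 1 ft³)
B7 (51 ft³) → storage unit 4 (remaining 49 ft³)
B8 (22 ft³) → storage unit 4 (remaining 27 ft³)
B9 (8 ft³) → storage unit 1 (remaining 1 ft³)
4 storage units × 100 ft³ = 400 ft³; used 355 ft³; unused 45 ft³.

45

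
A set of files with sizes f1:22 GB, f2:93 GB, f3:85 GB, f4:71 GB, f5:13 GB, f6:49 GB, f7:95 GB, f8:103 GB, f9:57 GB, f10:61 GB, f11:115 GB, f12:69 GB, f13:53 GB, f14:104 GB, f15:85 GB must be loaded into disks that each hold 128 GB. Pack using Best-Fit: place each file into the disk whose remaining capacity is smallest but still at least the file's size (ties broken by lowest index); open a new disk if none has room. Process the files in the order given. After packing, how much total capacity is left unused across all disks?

Put f1 (22 GB) in disk 1; 106 GB remain.
Put f2 (93 GB) in disk 1; 13 GB remain.
Put f3 (85 GB) in disk 2; 43 GB remain.
Put f4 (71 GB) in disk 3; 57 GB remain.
Put f5 (13 GB) in disk 1; 0 GB remain.
Put f6 (49 GB) in disk 3; 8 GB remain.
Put f7 (95 GB) in disk 4; 33 GB remain.
Put f8 (103 GB) in disk 5; 25 GB remain.
Put f9 (57 GB) in disk 6; 71 GB remain.
Put f10 (61 GB) in disk 6; 10 GB remain.
Put f11 (115 GB) in disk 7; 13 GB remain.
Put f12 (69 GB) in disk 8; 59 GB remain.
Put f13 (53 GB) in disk 8; 6 GB remain.
Put f14 (104 GB) in disk 9; 24 GB remain.
Put f15 (85 GB) in disk 10; 43 GB remain.
10 disks × 128 GB = 1280 GB; used 1075 GB; unused 205 GB.

205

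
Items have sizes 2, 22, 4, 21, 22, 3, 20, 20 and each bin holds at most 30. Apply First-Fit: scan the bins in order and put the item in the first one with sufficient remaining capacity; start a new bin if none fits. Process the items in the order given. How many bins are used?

2 → bin 1 (remaining 28)
22 → bin 1 (remaining 6)
4 → bin 1 (remaining 2)
21 → bin 2 (remaining 9)
22 → bin 3 (remaining 8)
3 → bin 2 (remaining 6)
20 → bin 4 (remaining 10)
20 → bin 5 (remaining 10)

5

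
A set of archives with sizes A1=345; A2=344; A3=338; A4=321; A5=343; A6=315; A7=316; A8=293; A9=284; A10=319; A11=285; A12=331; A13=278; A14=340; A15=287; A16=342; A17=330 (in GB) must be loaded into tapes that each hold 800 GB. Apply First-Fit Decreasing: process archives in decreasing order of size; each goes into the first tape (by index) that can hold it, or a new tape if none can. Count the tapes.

Sorted descending: 345, 344, 343, 342, 340, 338, 331, 330, 321, 319, 316, 315, 293, 287, 285, 284, 278.
tape 1: place 345 GB, 455 GB left
tape 1: place 344 GB, 111 GB left
tape 2: place 343 GB, 457 GB left
tape 2: place 342 GB, 115 GB left
tape 3: place 340 GB, 460 GB left
tape 3: place 338 GB, 122 GB left
tape 4: place 331 GB, 469 GB left
tape 4: place 330 GB, 139 GB left
tape 5: place 321 GB, 479 GB left
tape 5: place 319 GB, 160 GB left
tape 6: place 316 GB, 484 GB left
tape 6: place 315 GB, 169 GB left
tape 7: place 293 GB, 507 GB left
tape 7: place 287 GB, 220 GB left
tape 8: place 285 GB, 515 GB left
tape 8: place 284 GB, 231 GB left
tape 9: place 278 GB, 522 GB left

9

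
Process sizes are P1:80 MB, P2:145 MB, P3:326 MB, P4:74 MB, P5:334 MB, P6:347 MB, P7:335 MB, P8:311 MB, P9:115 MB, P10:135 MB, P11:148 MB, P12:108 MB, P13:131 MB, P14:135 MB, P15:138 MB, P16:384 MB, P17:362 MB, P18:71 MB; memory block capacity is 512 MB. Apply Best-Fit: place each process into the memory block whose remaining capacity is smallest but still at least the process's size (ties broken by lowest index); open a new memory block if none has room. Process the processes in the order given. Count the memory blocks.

8 memory blocks

memory block 1: place P1 (80 MB), 432 MB left
memory block 1: place P2 (145 MB), 287 MB left
memory block 2: place P3 (326 MB), 186 MB left
memory block 2: place P4 (74 MB), 112 MB left
memory block 3: place P5 (334 MB), 178 MB left
memory block 4: place P6 (347 MB), 165 MB left
memory block 5: place P7 (335 MB), 177 MB left
memory block 6: place P8 (311 MB), 201 MB left
memory block 4: place P9 (115 MB), 50 MB left
memory block 5: place P10 (135 MB), 42 MB left
memory block 3: place P11 (148 MB), 30 MB left
memory block 2: place P12 (108 MB), 4 MB left
memory block 6: place P13 (131 MB), 70 MB left
memory block 1: place P14 (135 MB), 152 MB left
memory block 1: place P15 (138 MB), 14 MB left
memory block 7: place P16 (384 MB), 128 MB left
memory block 8: place P17 (362 MB), 150 MB left
memory block 7: place P18 (71 MB), 57 MB left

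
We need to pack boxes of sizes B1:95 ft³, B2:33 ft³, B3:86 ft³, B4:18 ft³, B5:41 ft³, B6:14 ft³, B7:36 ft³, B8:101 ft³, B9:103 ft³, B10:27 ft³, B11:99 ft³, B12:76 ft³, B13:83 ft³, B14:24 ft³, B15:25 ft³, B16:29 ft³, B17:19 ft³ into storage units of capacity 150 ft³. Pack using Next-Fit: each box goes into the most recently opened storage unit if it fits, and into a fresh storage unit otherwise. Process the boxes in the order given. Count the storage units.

9

storage unit 1: place B1 (95 ft³), 55 ft³ left
storage unit 1: place B2 (33 ft³), 22 ft³ left
storage unit 2: place B3 (86 ft³), 64 ft³ left
storage unit 2: place B4 (18 ft³), 46 ft³ left
storage unit 2: place B5 (41 ft³), 5 ft³ left
storage unit 3: place B6 (14 ft³), 136 ft³ left
storage unit 3: place B7 (36 ft³), 100 ft³ left
storage unit 4: place B8 (101 ft³), 49 ft³ left
storage unit 5: place B9 (103 ft³), 47 ft³ left
storage unit 5: place B10 (27 ft³), 20 ft³ left
storage unit 6: place B11 (99 ft³), 51 ft³ left
storage unit 7: place B12 (76 ft³), 74 ft³ left
storage unit 8: place B13 (83 ft³), 67 ft³ left
storage unit 8: place B14 (24 ft³), 43 ft³ left
storage unit 8: place B15 (25 ft³), 18 ft³ left
storage unit 9: place B16 (29 ft³), 121 ft³ left
storage unit 9: place B17 (19 ft³), 102 ft³ left
Final storage units: [95,33] [86,18,41] [14,36] [101] [103,27] [99] [76] [83,24,25] [29,19].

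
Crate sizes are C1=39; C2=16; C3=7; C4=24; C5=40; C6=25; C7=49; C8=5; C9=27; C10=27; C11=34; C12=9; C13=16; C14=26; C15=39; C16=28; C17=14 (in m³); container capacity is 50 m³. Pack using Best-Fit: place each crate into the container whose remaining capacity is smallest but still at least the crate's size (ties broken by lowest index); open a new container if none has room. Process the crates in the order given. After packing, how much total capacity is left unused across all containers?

Put C1 (39 m³) in container 1; 11 m³ remain.
Put C2 (16 m³) in container 2; 34 m³ remain.
Put C3 (7 m³) in container 1; 4 m³ remain.
Put C4 (24 m³) in container 2; 10 m³ remain.
Put C5 (40 m³) in container 3; 10 m³ remain.
Put C6 (25 m³) in container 4; 25 m³ remain.
Put C7 (49 m³) in container 5; 1 m³ remain.
Put C8 (5 m³) in container 2; 5 m³ remain.
Put C9 (27 m³) in container 6; 23 m³ remain.
Put C10 (27 m³) in container 7; 23 m³ remain.
Put C11 (34 m³) in container 8; 16 m³ remain.
Put C12 (9 m³) in container 3; 1 m³ remain.
Put C13 (16 m³) in container 8; 0 m³ remain.
Put C14 (26 m³) in container 9; 24 m³ remain.
Put C15 (39 m³) in container 10; 11 m³ remain.
Put C16 (28 m³) in container 11; 22 m³ remain.
Put C17 (14 m³) in container 11; 8 m³ remain.
11 containers × 50 m³ = 550 m³; used 425 m³; unused 125 m³.

125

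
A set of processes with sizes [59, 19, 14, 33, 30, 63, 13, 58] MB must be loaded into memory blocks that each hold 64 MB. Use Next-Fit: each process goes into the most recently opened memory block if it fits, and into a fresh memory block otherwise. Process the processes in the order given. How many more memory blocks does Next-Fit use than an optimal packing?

1

Next-Fit: [59] [19,14] [33,30] [63] [13] [58] → 6 memory blocks.
Total size 289 MB; any packing needs at least ⌈289/64⌉ = 5 memory blocks.
An optimal packing achieves that bound: [63] [59] [58] [33,30] [19,14,13] → 5 memory blocks.
Excess: 6 − 5 = 1.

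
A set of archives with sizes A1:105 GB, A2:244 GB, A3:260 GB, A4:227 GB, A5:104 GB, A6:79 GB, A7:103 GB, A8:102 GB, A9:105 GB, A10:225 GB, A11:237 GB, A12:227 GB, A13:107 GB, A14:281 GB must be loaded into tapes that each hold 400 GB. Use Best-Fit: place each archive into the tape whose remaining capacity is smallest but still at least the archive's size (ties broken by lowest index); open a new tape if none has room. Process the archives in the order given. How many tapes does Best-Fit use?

A1 (105 GB) → tape 1 (remaining 295 GB)
A2 (244 GB) → tape 1 (remaining 51 GB)
A3 (260 GB) → tape 2 (remaining 140 GB)
A4 (227 GB) → tape 3 (remaining 173 GB)
A5 (104 GB) → tape 2 (remaining 36 GB)
A6 (79 GB) → tape 3 (remaining 94 GB)
A7 (103 GB) → tape 4 (remaining 297 GB)
A8 (102 GB) → tape 4 (remaining 195 GB)
A9 (105 GB) → tape 4 (remaining 90 GB)
A10 (225 GB) → tape 5 (remaining 175 GB)
A11 (237 GB) → tape 6 (remaining 163 GB)
A12 (227 GB) → tape 7 (remaining 173 GB)
A13 (107 GB) → tape 6 (remaining 56 GB)
A14 (281 GB) → tape 8 (remaining 119 GB)
Final tapes: [105,244] [260,104] [227,79] [103,102,105] [225] [237,107] [227] [281].

8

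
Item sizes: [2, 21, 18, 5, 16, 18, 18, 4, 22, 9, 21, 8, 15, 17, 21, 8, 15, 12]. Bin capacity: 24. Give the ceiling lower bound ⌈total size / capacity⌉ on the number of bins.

11

Total size = 2 + 21 + 18 + 5 + 16 + 18 + 18 + 4 + 22 + 9 + 21 + 8 + 15 + 17 + 21 + 8 + 15 + 12 = 250.
⌈250 / 24⌉ = 11.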